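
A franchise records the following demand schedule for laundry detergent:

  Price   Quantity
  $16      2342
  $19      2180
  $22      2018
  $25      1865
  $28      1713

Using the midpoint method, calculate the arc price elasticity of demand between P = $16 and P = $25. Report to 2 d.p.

At P = 16, Q = 2342; at P = 25, Q = 1865.
ΔQ = -477, ΔP = 9. Midpoints: P̄ = 20.50, Q̄ = 2103.5.
ε = (ΔQ/ΔP)(P̄/Q̄) = (-477/9)(20.50/2103.5).

-0.52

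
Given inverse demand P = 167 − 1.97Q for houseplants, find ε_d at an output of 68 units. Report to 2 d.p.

At Q = 68, P = 167 − 1.97(68) = 33.04.
dP/dQ = −1.97, so dQ/dP = 1/(−1.97) = -0.508.
ε = (dQ/dP)(P/Q) = (-0.508)(33.04/68).

-0.25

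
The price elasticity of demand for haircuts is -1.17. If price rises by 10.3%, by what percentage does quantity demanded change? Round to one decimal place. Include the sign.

%ΔQ ≈ ε × %ΔP = (-1.17)(10.3%) = -12.05%.

-12.1%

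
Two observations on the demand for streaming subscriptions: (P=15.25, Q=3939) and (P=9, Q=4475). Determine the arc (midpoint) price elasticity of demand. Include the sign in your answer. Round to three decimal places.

ΔQ = 4475 − 3939 = 536; ΔP = 9 − 15.25 = -6.25.
Midpoints: P̄ = 12.12, Q̄ = 4207.0.
ε = (ΔQ/ΔP)(P̄/Q̄) = (536/-6.25)(12.12/4207.0).

-0.247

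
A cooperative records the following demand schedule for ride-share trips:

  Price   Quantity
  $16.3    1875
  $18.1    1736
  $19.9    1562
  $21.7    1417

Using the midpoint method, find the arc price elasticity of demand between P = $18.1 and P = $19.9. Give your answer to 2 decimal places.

-1.11

At P = 18.1, Q = 1736; at P = 19.9, Q = 1562.
ΔQ = -174, ΔP = 1.8. Midpoints: P̄ = 19.00, Q̄ = 1649.0.
ε = (ΔQ/ΔP)(P̄/Q̄) = (-174/1.8)(19.00/1649.0).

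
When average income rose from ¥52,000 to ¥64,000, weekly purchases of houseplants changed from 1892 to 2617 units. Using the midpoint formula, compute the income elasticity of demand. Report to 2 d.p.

ΔQ = 725, ΔI = 12000. Midpoints: Ī = 58,000, Q̄ = 2254.5.
ε_I = (ΔQ/ΔI)(Ī/Q̄) = (725/12000)(58000/2254.5).
ε_I > 0, so the good is normal.

1.55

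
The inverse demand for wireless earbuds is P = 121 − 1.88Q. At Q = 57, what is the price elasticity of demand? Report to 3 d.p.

At Q = 57, P = 121 − 1.88(57) = 13.84.
dP/dQ = −1.88, so dQ/dP = 1/(−1.88) = -0.532.
ε = (dQ/dP)(P/Q) = (-0.532)(13.84/57).

-0.129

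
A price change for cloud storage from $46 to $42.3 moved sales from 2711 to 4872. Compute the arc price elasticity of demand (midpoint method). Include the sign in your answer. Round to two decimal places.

ΔQ = 4872 − 2711 = 2161; ΔP = 42.3 − 46 = -3.7.
Midpoints: P̄ = 44.15, Q̄ = 3791.5.
ε = (ΔQ/ΔP)(P̄/Q̄) = (2161/-3.7)(44.15/3791.5).

-6.80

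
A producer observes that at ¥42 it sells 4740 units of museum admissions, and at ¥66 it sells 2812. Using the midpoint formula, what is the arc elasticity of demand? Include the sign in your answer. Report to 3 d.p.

-1.149

ΔQ = 2812 − 4740 = -1928; ΔP = 66 − 42 = 24.
Midpoints: P̄ = 54.00, Q̄ = 3776.0.
ε = (ΔQ/ΔP)(P̄/Q̄) = (-1928/24)(54.00/3776.0).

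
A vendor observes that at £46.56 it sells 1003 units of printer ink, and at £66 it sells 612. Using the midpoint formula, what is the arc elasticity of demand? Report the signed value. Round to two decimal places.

ΔQ = 612 − 1003 = -391; ΔP = 66 − 46.56 = 19.44.
Midpoints: P̄ = 56.28, Q̄ = 807.5.
ε = (ΔQ/ΔP)(P̄/Q̄) = (-391/19.44)(56.28/807.5).

-1.40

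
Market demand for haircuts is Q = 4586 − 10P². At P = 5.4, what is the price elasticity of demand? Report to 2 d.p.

At P = 5.4, Q = 4294.400.
dQ/dP = −20P = -108.
ε = (dQ/dP)(P/Q) = (-108)(5.4/4294.400).

-0.14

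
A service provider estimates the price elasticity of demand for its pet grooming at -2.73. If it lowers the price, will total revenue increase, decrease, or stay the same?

|ε| = 2.73 > 1, so demand is elastic. A price cut therefore raises total revenue.

increase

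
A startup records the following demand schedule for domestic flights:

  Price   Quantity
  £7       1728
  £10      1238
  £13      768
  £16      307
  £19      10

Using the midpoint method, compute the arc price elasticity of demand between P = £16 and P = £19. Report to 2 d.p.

At P = 16, Q = 307; at P = 19, Q = 10.
ΔQ = -297, ΔP = 3. Midpoints: P̄ = 17.50, Q̄ = 158.5.
ε = (ΔQ/ΔP)(P̄/Q̄) = (-297/3)(17.50/158.5).

-10.93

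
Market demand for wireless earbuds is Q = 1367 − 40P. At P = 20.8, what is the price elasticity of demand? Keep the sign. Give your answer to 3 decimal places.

-1.555

At P = 20.8, Q = 535.
dQ/dP = −40.
ε = (dQ/dP)(P/Q) = (-40)(20.8/535).
|ε| > 1, so demand is elastic at this price.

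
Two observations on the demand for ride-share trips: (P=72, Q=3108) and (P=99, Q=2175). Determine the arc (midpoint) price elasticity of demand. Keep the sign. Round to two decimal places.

ΔQ = 2175 − 3108 = -933; ΔP = 99 − 72 = 27.
Midpoints: P̄ = 85.50, Q̄ = 2641.5.
ε = (ΔQ/ΔP)(P̄/Q̄) = (-933/27)(85.50/2641.5).

-1.12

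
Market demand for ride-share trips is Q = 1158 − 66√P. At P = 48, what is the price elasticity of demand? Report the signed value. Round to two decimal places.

At P = 48, Q = 700.739.
dQ/dP = −66/(2√P) = -4.763.
ε = (dQ/dP)(P/Q) = (-4.763)(48/700.739).

-0.33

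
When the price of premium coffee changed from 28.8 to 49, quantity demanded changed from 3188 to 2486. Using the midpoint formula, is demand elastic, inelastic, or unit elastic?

Arc ε ≈ -0.477.
|ε| = 0.48 < 1.

inelastic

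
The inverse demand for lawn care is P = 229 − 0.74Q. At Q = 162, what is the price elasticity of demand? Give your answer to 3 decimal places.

-0.910

At Q = 162, P = 229 − 0.74(162) = 109.12.
dP/dQ = −0.74, so dQ/dP = 1/(−0.74) = -1.351.
ε = (dQ/dP)(P/Q) = (-1.351)(109.12/162).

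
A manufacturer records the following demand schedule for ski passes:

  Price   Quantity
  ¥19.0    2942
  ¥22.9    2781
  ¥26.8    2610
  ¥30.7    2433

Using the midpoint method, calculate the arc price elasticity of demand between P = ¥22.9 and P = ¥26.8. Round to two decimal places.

-0.40

At P = 22.9, Q = 2781; at P = 26.8, Q = 2610.
ΔQ = -171, ΔP = 3.9. Midpoints: P̄ = 24.85, Q̄ = 2695.5.
ε = (ΔQ/ΔP)(P̄/Q̄) = (-171/3.9)(24.85/2695.5).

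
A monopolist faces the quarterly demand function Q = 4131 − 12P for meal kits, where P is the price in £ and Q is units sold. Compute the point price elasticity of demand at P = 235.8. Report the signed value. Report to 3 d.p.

At P = 235.8, Q = 1301.400.
dQ/dP = −12.
ε = (dQ/dP)(P/Q) = (-12)(235.8/1301.400).

-2.174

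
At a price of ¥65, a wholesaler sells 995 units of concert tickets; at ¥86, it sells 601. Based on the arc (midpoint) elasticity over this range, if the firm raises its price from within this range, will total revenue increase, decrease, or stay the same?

decrease

Arc ε = (-394/21)(75.50/798.0) ≈ -1.775.
|ε| = 1.78 > 1, so demand is elastic. A price rise therefore reduces total revenue.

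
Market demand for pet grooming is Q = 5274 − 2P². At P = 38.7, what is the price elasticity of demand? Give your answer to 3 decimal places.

-2.629

At P = 38.7, Q = 2278.620.
dQ/dP = −4P = -154.800.
ε = (dQ/dP)(P/Q) = (-154.800)(38.7/2278.620).
|ε| > 1, so demand is elastic at this price.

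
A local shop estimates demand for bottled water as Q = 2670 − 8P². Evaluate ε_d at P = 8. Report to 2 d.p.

-0.47

At P = 8, Q = 2158.
dQ/dP = −16P = -128.
ε = (dQ/dP)(P/Q) = (-128)(8/2158).
|ε| < 1, so demand is inelastic at this price.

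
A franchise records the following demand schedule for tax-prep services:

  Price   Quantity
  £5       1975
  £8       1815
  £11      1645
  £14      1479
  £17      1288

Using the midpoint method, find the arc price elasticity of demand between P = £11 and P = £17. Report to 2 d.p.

At P = 11, Q = 1645; at P = 17, Q = 1288.
ΔQ = -357, ΔP = 6. Midpoints: P̄ = 14.00, Q̄ = 1466.5.
ε = (ΔQ/ΔP)(P̄/Q̄) = (-357/6)(14.00/1466.5).

-0.57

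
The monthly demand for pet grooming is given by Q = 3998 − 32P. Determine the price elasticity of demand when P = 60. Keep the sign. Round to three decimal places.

-0.924

At P = 60, Q = 2078.
dQ/dP = −32.
ε = (dQ/dP)(P/Q) = (-32)(60/2078).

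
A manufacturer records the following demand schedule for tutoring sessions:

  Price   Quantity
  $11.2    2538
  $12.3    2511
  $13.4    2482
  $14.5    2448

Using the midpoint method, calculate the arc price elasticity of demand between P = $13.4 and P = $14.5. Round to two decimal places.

-0.17

At P = 13.4, Q = 2482; at P = 14.5, Q = 2448.
ΔQ = -34, ΔP = 1.1. Midpoints: P̄ = 13.95, Q̄ = 2465.0.
ε = (ΔQ/ΔP)(P̄/Q̄) = (-34/1.1)(13.95/2465.0).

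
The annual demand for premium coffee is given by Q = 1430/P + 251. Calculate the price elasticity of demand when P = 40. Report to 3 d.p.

At P = 40, Q = 286.750.
dQ/dP = −1430/P² = -0.894.
ε = (dQ/dP)(P/Q) = (-0.894)(40/286.750).

-0.125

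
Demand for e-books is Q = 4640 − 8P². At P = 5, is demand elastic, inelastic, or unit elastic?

Q = 4440, dQ/dP = -80.
ε = (dQ/dP)(P/Q) ≈ -0.090.
|ε| = 0.09 < 1.

inelastic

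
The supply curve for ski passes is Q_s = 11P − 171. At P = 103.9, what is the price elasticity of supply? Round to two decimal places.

1.18

At P = 103.9, Q_s = 971.90.
dQ_s/dP = 11.
ε_s = (dQ_s/dP)(P/Q_s) = (11)(103.9/971.90).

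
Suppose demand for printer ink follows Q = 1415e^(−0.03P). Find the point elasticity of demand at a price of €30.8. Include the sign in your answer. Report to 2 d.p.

At P = 30.8, Q = 561.653.
dQ/dP = −0.03·1415e^(−0.03P) = −0.03Q = -16.850.
ε = (dQ/dP)(P/Q) = (-16.850)(30.8/561.653).
|ε| < 1, so demand is inelastic at this price.

-0.92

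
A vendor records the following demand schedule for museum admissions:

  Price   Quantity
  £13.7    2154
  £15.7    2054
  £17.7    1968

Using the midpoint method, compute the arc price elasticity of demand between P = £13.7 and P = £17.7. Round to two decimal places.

At P = 13.7, Q = 2154; at P = 17.7, Q = 1968.
ΔQ = -186, ΔP = 4.0. Midpoints: P̄ = 15.70, Q̄ = 2061.0.
ε = (ΔQ/ΔP)(P̄/Q̄) = (-186/4.0)(15.70/2061.0).

-0.35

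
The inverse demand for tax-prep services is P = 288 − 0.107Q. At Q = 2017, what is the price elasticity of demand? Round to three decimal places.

-0.334

At Q = 2017, P = 288 − 0.107(2017) = 72.18.
dP/dQ = −0.107, so dQ/dP = 1/(−0.107) = -9.346.
ε = (dQ/dP)(P/Q) = (-9.346)(72.18/2017).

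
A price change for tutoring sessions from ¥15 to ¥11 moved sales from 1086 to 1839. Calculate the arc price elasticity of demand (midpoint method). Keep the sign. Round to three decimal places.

-1.673

ΔQ = 1839 − 1086 = 753; ΔP = 11 − 15 = -4.
Midpoints: P̄ = 13.00, Q̄ = 1462.5.
ε = (ΔQ/ΔP)(P̄/Q̄) = (753/-4)(13.00/1462.5).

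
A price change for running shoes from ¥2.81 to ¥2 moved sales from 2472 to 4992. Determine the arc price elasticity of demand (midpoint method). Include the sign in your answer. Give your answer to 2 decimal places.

ΔQ = 4992 − 2472 = 2520; ΔP = 2 − 2.81 = -0.81.
Midpoints: P̄ = 2.41, Q̄ = 3732.0.
ε = (ΔQ/ΔP)(P̄/Q̄) = (2520/-0.81)(2.41/3732.0).

-2.00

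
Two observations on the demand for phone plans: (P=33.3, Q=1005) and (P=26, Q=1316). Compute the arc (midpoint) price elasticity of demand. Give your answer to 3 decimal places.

ΔQ = 1316 − 1005 = 311; ΔP = 26 − 33.3 = -7.3.
Midpoints: P̄ = 29.65, Q̄ = 1160.5.
ε = (ΔQ/ΔP)(P̄/Q̄) = (311/-7.3)(29.65/1160.5).

-1.088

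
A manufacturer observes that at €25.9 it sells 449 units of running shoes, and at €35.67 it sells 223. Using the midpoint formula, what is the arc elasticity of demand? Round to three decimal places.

ΔQ = 223 − 449 = -226; ΔP = 35.67 − 25.9 = 9.77.
Midpoints: P̄ = 30.79, Q̄ = 336.0.
ε = (ΔQ/ΔP)(P̄/Q̄) = (-226/9.77)(30.79/336.0).

-2.119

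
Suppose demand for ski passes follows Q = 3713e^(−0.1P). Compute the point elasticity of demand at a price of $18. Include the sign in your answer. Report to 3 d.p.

At P = 18, Q = 613.755.
dQ/dP = −0.1·3713e^(−0.1P) = −0.1Q = -61.375.
ε = (dQ/dP)(P/Q) = (-61.375)(18/613.755).

-1.800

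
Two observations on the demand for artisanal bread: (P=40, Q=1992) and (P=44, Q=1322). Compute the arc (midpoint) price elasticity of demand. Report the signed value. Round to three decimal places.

-4.246

ΔQ = 1322 − 1992 = -670; ΔP = 44 − 40 = 4.
Midpoints: P̄ = 42.00, Q̄ = 1657.0.
ε = (ΔQ/ΔP)(P̄/Q̄) = (-670/4)(42.00/1657.0).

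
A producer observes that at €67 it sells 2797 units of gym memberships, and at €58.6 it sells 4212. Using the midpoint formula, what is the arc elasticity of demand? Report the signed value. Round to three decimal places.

ΔQ = 4212 − 2797 = 1415; ΔP = 58.6 − 67 = -8.4.
Midpoints: P̄ = 62.80, Q̄ = 3504.5.
ε = (ΔQ/ΔP)(P̄/Q̄) = (1415/-8.4)(62.80/3504.5).

-3.019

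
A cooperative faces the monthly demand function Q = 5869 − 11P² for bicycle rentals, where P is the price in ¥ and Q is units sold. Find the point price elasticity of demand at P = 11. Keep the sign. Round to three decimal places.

-0.587

At P = 11, Q = 4538.
dQ/dP = −22P = -242.
ε = (dQ/dP)(P/Q) = (-242)(11/4538).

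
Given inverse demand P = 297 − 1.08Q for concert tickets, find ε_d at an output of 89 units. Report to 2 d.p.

At Q = 89, P = 297 − 1.08(89) = 200.88.
dP/dQ = −1.08, so dQ/dP = 1/(−1.08) = -0.926.
ε = (dQ/dP)(P/Q) = (-0.926)(200.88/89).

-2.09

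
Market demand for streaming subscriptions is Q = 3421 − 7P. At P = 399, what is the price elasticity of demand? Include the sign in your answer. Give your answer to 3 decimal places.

-4.447

At P = 399, Q = 628.
dQ/dP = −7.
ε = (dQ/dP)(P/Q) = (-7)(399/628).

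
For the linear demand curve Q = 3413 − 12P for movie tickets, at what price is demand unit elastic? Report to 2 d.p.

142.21

For linear demand Q = a − bP, ε = −bP/(a − bP). |ε| = 1 when bP = a − bP, i.e. P = a/(2b).
P = 3413/(2·12) = 3413/24 = 142.2083.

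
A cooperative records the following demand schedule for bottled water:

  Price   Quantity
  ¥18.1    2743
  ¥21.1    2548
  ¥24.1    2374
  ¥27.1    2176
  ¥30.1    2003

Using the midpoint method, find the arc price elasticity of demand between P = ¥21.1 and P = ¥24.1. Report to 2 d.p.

At P = 21.1, Q = 2548; at P = 24.1, Q = 2374.
ΔQ = -174, ΔP = 3.0. Midpoints: P̄ = 22.60, Q̄ = 2461.0.
ε = (ΔQ/ΔP)(P̄/Q̄) = (-174/3.0)(22.60/2461.0).

-0.53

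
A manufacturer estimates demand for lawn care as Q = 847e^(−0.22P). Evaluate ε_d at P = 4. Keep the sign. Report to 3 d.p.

-0.880

At P = 4, Q = 351.321.
dQ/dP = −0.22·847e^(−0.22P) = −0.22Q = -77.291.
ε = (dQ/dP)(P/Q) = (-77.291)(4/351.321).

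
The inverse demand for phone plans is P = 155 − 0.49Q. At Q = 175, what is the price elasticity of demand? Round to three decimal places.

At Q = 175, P = 155 − 0.49(175) = 69.25.
dP/dQ = −0.49, so dQ/dP = 1/(−0.49) = -2.041.
ε = (dQ/dP)(P/Q) = (-2.041)(69.25/175).

-0.808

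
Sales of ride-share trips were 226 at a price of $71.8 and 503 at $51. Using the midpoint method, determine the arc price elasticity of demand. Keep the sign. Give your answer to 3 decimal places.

-2.243

ΔQ = 503 − 226 = 277; ΔP = 51 − 71.8 = -20.8.
Midpoints: P̄ = 61.40, Q̄ = 364.5.
ε = (ΔQ/ΔP)(P̄/Q̄) = (277/-20.8)(61.40/364.5).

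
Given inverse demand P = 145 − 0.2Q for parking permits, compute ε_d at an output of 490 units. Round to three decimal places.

At Q = 490, P = 145 − 0.2(490) = 47.00.
dP/dQ = −0.2, so dQ/dP = 1/(−0.2) = -5.000.
ε = (dQ/dP)(P/Q) = (-5.000)(47.00/490).

-0.480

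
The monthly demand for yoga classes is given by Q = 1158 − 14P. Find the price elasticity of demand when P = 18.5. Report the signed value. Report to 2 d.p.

-0.29

At P = 18.5, Q = 899.
dQ/dP = −14.
ε = (dQ/dP)(P/Q) = (-14)(18.5/899).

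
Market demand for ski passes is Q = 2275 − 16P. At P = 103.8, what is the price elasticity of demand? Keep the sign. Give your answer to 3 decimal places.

At P = 103.8, Q = 614.200.
dQ/dP = −16.
ε = (dQ/dP)(P/Q) = (-16)(103.8/614.200).

-2.704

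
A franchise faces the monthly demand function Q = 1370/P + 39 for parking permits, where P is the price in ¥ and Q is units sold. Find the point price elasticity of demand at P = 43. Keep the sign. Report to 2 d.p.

At P = 43, Q = 70.860.
dQ/dP = −1370/P² = -0.741.
ε = (dQ/dP)(P/Q) = (-0.741)(43/70.860).
|ε| < 1, so demand is inelastic at this price.

-0.45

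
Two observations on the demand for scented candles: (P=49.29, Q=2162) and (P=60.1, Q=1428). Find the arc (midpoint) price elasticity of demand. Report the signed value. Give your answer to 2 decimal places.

-2.07

ΔQ = 1428 − 2162 = -734; ΔP = 60.1 − 49.29 = 10.81.
Midpoints: P̄ = 54.70, Q̄ = 1795.0.
ε = (ΔQ/ΔP)(P̄/Q̄) = (-734/10.81)(54.70/1795.0).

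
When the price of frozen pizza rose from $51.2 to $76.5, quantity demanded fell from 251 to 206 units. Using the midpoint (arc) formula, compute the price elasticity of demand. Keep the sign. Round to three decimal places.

ΔQ = 206 − 251 = -45; ΔP = 76.5 − 51.2 = 25.3.
Midpoints: P̄ = 63.85, Q̄ = 228.5.
ε = (ΔQ/ΔP)(P̄/Q̄) = (-45/25.3)(63.85/228.5).

-0.497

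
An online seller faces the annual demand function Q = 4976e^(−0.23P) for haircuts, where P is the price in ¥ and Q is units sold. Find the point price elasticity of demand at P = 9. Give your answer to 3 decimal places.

At P = 9, Q = 627.900.
dQ/dP = −0.23·4976e^(−0.23P) = −0.23Q = -144.417.
ε = (dQ/dP)(P/Q) = (-144.417)(9/627.900).
|ε| > 1, so demand is elastic at this price.

-2.070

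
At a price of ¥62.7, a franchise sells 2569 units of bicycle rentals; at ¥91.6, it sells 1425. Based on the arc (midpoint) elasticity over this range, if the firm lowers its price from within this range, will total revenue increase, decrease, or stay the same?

increase

Arc ε = (-1144/28.9)(77.15/1997.0) ≈ -1.529.
|ε| = 1.53 > 1, so demand is elastic. A price cut therefore raises total revenue.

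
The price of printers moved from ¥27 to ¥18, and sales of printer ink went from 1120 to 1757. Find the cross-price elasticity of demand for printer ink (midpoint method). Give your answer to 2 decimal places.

-1.11

ΔQ_x = 1757 − 1120 = 637; ΔP_y = 18 − 27 = -9.
Midpoints: P̄_y = 22.50, Q̄_x = 1438.5.
ε_xy = (ΔQ_x/ΔP_y)(P̄_y/Q̄_x) = (637/-9)(22.50/1438.5).
ε_xy < 0, so the goods are complements.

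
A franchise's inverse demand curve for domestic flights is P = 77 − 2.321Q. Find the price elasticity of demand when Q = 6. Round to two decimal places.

At Q = 6, P = 77 − 2.321(6) = 63.07.
dP/dQ = −2.321, so dQ/dP = 1/(−2.321) = -0.431.
ε = (dQ/dP)(P/Q) = (-0.431)(63.07/6).

-4.53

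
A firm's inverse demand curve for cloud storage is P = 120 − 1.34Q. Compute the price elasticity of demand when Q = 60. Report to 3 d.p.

-0.493

At Q = 60, P = 120 − 1.34(60) = 39.60.
dP/dQ = −1.34, so dQ/dP = 1/(−1.34) = -0.746.
ε = (dQ/dP)(P/Q) = (-0.746)(39.60/60).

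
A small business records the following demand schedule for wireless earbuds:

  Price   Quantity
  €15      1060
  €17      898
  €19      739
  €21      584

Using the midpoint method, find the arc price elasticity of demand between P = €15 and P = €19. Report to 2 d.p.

At P = 15, Q = 1060; at P = 19, Q = 739.
ΔQ = -321, ΔP = 4. Midpoints: P̄ = 17.00, Q̄ = 899.5.
ε = (ΔQ/ΔP)(P̄/Q̄) = (-321/4)(17.00/899.5).

-1.52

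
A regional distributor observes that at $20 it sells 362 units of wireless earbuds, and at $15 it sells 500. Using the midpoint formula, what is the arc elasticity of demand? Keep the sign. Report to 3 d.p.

-1.121

ΔQ = 500 − 362 = 138; ΔP = 15 − 20 = -5.
Midpoints: P̄ = 17.50, Q̄ = 431.0.
ε = (ΔQ/ΔP)(P̄/Q̄) = (138/-5)(17.50/431.0).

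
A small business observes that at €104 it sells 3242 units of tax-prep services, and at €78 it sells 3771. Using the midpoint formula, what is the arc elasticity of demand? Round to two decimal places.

ΔQ = 3771 − 3242 = 529; ΔP = 78 − 104 = -26.
Midpoints: P̄ = 91.00, Q̄ = 3506.5.
ε = (ΔQ/ΔP)(P̄/Q̄) = (529/-26)(91.00/3506.5).

-0.53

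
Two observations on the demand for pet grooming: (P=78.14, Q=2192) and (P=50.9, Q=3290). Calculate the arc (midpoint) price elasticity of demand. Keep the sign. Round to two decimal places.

-0.95

ΔQ = 3290 − 2192 = 1098; ΔP = 50.9 − 78.14 = -27.24.
Midpoints: P̄ = 64.52, Q̄ = 2741.0.
ε = (ΔQ/ΔP)(P̄/Q̄) = (1098/-27.24)(64.52/2741.0).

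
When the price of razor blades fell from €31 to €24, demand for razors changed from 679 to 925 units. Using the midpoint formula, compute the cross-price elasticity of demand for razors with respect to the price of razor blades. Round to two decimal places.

-1.21

ΔQ_x = 925 − 679 = 246; ΔP_y = 24 − 31 = -7.
Midpoints: P̄_y = 27.50, Q̄_x = 802.0.
ε_xy = (ΔQ_x/ΔP_y)(P̄_y/Q̄_x) = (246/-7)(27.50/802.0).
ε_xy < 0, so the goods are complements.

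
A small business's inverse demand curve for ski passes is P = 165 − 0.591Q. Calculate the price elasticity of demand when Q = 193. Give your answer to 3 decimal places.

At Q = 193, P = 165 − 0.591(193) = 50.94.
dP/dQ = −0.591, so dQ/dP = 1/(−0.591) = -1.692.
ε = (dQ/dP)(P/Q) = (-1.692)(50.94/193).

-0.447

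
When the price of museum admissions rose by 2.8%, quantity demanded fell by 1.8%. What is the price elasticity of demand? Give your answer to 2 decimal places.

ε = %ΔQ / %ΔP = (-1.8)/(2.8) = -0.643.

-0.64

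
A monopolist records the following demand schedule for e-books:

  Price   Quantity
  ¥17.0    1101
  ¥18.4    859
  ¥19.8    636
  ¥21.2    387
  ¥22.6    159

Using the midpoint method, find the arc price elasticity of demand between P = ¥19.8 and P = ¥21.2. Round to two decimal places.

-7.13

At P = 19.8, Q = 636; at P = 21.2, Q = 387.
ΔQ = -249, ΔP = 1.4. Midpoints: P̄ = 20.50, Q̄ = 511.5.
ε = (ΔQ/ΔP)(P̄/Q̄) = (-249/1.4)(20.50/511.5).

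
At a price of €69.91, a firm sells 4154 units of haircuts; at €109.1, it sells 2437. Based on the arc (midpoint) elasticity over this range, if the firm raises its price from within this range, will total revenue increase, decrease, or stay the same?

decrease

Arc ε = (-1717/39.19)(89.50/3295.5) ≈ -1.190.
|ε| = 1.19 > 1, so demand is elastic. A price rise therefore reduces total revenue.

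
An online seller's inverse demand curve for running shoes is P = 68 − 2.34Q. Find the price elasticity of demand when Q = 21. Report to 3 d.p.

At Q = 21, P = 68 − 2.34(21) = 18.86.
dP/dQ = −2.34, so dQ/dP = 1/(−2.34) = -0.427.
ε = (dQ/dP)(P/Q) = (-0.427)(18.86/21).

-0.384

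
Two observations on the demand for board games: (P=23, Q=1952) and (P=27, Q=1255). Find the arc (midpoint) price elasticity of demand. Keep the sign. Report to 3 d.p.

ΔQ = 1255 − 1952 = -697; ΔP = 27 − 23 = 4.
Midpoints: P̄ = 25.00, Q̄ = 1603.5.
ε = (ΔQ/ΔP)(P̄/Q̄) = (-697/4)(25.00/1603.5).

-2.717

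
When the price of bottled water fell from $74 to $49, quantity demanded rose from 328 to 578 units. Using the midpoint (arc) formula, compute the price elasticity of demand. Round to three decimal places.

-1.358

ΔQ = 578 − 328 = 250; ΔP = 49 − 74 = -25.
Midpoints: P̄ = 61.50, Q̄ = 453.0.
ε = (ΔQ/ΔP)(P̄/Q̄) = (250/-25)(61.50/453.0).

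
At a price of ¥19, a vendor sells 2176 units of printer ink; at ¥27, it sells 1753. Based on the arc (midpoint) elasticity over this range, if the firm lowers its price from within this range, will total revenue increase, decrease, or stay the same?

decrease

Arc ε = (-423/8)(23.00/1964.5) ≈ -0.619.
|ε| = 0.62 < 1, so demand is inelastic. A price cut therefore reduces total revenue.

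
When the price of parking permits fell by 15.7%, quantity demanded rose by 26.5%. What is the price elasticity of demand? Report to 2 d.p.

ε = %ΔQ / %ΔP = (26.5)/(-15.7) = -1.688.

-1.69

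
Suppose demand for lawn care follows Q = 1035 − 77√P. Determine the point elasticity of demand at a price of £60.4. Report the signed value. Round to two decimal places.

At P = 60.4, Q = 436.576.
dQ/dP = −77/(2√P) = -4.954.
ε = (dQ/dP)(P/Q) = (-4.954)(60.4/436.576).

-0.69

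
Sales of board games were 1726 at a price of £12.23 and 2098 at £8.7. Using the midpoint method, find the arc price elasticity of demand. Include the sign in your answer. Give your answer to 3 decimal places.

ΔQ = 2098 − 1726 = 372; ΔP = 8.7 − 12.23 = -3.53.
Midpoints: P̄ = 10.46, Q̄ = 1912.0.
ε = (ΔQ/ΔP)(P̄/Q̄) = (372/-3.53)(10.46/1912.0).

-0.577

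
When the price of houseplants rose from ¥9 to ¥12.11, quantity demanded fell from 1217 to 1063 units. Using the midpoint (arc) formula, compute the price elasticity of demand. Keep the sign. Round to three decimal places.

ΔQ = 1063 − 1217 = -154; ΔP = 12.11 − 9 = 3.11.
Midpoints: P̄ = 10.55, Q̄ = 1140.0.
ε = (ΔQ/ΔP)(P̄/Q̄) = (-154/3.11)(10.55/1140.0).

-0.458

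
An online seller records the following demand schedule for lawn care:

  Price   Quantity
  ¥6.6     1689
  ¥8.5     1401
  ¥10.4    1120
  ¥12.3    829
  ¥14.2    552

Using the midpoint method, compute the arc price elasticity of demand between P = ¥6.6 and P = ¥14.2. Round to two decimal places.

At P = 6.6, Q = 1689; at P = 14.2, Q = 552.
ΔQ = -1137, ΔP = 7.6. Midpoints: P̄ = 10.40, Q̄ = 1120.5.
ε = (ΔQ/ΔP)(P̄/Q̄) = (-1137/7.6)(10.40/1120.5).

-1.39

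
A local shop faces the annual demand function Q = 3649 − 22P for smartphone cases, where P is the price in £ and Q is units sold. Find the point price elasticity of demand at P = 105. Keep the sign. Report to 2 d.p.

At P = 105, Q = 1339.
dQ/dP = −22.
ε = (dQ/dP)(P/Q) = (-22)(105/1339).

-1.73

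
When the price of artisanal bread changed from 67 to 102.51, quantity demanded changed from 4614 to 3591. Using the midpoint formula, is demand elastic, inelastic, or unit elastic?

inelastic

Arc ε ≈ -0.595.
|ε| = 0.60 < 1.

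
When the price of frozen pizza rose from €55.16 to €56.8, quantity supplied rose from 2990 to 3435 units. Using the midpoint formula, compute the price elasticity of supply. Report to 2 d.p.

4.73

ΔQ = 3435 − 2990 = 445; ΔP = 56.8 − 55.16 = 1.64.
Midpoints: P̄ = 55.98, Q̄ = 3212.5.
ε_s = (ΔQ/ΔP)(P̄/Q̄) = (445/1.64)(55.98/3212.5).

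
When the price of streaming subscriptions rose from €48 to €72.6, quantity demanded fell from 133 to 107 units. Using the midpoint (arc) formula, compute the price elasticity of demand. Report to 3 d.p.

-0.531

ΔQ = 107 − 133 = -26; ΔP = 72.6 − 48 = 24.6.
Midpoints: P̄ = 60.30, Q̄ = 120.0.
ε = (ΔQ/ΔP)(P̄/Q̄) = (-26/24.6)(60.30/120.0).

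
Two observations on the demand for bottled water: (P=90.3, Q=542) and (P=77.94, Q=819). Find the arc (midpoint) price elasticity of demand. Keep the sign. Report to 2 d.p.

-2.77

ΔQ = 819 − 542 = 277; ΔP = 77.94 − 90.3 = -12.36.
Midpoints: P̄ = 84.12, Q̄ = 680.5.
ε = (ΔQ/ΔP)(P̄/Q̄) = (277/-12.36)(84.12/680.5).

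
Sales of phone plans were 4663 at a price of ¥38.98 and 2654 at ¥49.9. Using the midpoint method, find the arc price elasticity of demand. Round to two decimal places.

-2.23

ΔQ = 2654 − 4663 = -2009; ΔP = 49.9 − 38.98 = 10.92.
Midpoints: P̄ = 44.44, Q̄ = 3658.5.
ε = (ΔQ/ΔP)(P̄/Q̄) = (-2009/10.92)(44.44/3658.5).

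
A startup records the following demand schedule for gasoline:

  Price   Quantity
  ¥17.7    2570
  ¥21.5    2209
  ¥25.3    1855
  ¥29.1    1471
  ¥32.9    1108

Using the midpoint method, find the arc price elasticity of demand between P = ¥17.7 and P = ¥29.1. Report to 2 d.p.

-1.12

At P = 17.7, Q = 2570; at P = 29.1, Q = 1471.
ΔQ = -1099, ΔP = 11.4. Midpoints: P̄ = 23.40, Q̄ = 2020.5.
ε = (ΔQ/ΔP)(P̄/Q̄) = (-1099/11.4)(23.40/2020.5).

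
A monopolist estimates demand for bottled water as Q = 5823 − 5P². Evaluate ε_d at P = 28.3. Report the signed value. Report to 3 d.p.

-4.404

At P = 28.3, Q = 1818.550.
dQ/dP = −10P = -283.
ε = (dQ/dP)(P/Q) = (-283)(28.3/1818.550).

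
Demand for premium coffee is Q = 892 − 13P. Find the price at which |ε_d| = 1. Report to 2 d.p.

34.31

For linear demand Q = a − bP, ε = −bP/(a − bP). |ε| = 1 when bP = a − bP, i.e. P = a/(2b).
P = 892/(2·13) = 892/26 = 34.3077.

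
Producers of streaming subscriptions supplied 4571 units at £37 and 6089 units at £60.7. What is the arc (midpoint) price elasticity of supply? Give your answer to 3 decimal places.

ΔQ = 6089 − 4571 = 1518; ΔP = 60.7 − 37 = 23.7.
Midpoints: P̄ = 48.85, Q̄ = 5330.0.
ε_s = (ΔQ/ΔP)(P̄/Q̄) = (1518/23.7)(48.85/5330.0).

0.587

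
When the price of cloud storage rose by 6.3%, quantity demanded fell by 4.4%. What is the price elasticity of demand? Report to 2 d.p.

ε = %ΔQ / %ΔP = (-4.4)/(6.3) = -0.698.

-0.70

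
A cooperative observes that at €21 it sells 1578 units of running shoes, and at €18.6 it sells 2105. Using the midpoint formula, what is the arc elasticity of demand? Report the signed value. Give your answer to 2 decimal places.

ΔQ = 2105 − 1578 = 527; ΔP = 18.6 − 21 = -2.4.
Midpoints: P̄ = 19.80, Q̄ = 1841.5.
ε = (ΔQ/ΔP)(P̄/Q̄) = (527/-2.4)(19.80/1841.5).

-2.36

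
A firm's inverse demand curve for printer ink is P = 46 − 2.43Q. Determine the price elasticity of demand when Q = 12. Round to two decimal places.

At Q = 12, P = 46 − 2.43(12) = 16.84.
dP/dQ = −2.43, so dQ/dP = 1/(−2.43) = -0.412.
ε = (dQ/dP)(P/Q) = (-0.412)(16.84/12).

-0.58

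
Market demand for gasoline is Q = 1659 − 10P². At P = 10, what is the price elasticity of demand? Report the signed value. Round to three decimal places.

-3.035

At P = 10, Q = 659.
dQ/dP = −20P = -200.
ε = (dQ/dP)(P/Q) = (-200)(10/659).
|ε| > 1, so demand is elastic at this price.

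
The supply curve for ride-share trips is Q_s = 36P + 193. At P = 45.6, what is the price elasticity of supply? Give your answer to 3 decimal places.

At P = 45.6, Q_s = 1834.60.
dQ_s/dP = 36.
ε_s = (dQ_s/dP)(P/Q_s) = (36)(45.6/1834.60).

0.895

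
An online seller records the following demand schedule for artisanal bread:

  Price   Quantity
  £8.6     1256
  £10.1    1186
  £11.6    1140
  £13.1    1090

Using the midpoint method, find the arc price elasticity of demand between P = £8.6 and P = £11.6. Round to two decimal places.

At P = 8.6, Q = 1256; at P = 11.6, Q = 1140.
ΔQ = -116, ΔP = 3.0. Midpoints: P̄ = 10.10, Q̄ = 1198.0.
ε = (ΔQ/ΔP)(P̄/Q̄) = (-116/3.0)(10.10/1198.0).

-0.33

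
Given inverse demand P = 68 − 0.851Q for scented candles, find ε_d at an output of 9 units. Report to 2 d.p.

-7.88

At Q = 9, P = 68 − 0.851(9) = 60.34.
dP/dQ = −0.851, so dQ/dP = 1/(−0.851) = -1.175.
ε = (dQ/dP)(P/Q) = (-1.175)(60.34/9).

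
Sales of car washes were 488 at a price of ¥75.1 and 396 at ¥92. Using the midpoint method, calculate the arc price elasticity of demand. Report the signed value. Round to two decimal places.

ΔQ = 396 − 488 = -92; ΔP = 92 − 75.1 = 16.9.
Midpoints: P̄ = 83.55, Q̄ = 442.0.
ε = (ΔQ/ΔP)(P̄/Q̄) = (-92/16.9)(83.55/442.0).

-1.03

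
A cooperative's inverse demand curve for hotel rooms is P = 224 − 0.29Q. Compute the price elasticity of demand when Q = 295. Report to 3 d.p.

-1.618

At Q = 295, P = 224 − 0.29(295) = 138.45.
dP/dQ = −0.29, so dQ/dP = 1/(−0.29) = -3.448.
ε = (dQ/dP)(P/Q) = (-3.448)(138.45/295).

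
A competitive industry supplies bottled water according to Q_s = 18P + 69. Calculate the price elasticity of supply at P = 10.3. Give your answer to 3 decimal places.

0.729

At P = 10.3, Q_s = 254.40.
dQ_s/dP = 18.
ε_s = (dQ_s/dP)(P/Q_s) = (18)(10.3/254.40).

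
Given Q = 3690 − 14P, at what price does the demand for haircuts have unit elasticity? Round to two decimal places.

131.79

For linear demand Q = a − bP, ε = −bP/(a − bP). |ε| = 1 when bP = a − bP, i.e. P = a/(2b).
P = 3690/(2·14) = 3690/28 = 131.7857.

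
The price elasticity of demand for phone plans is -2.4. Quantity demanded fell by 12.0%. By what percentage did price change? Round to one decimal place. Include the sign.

%ΔP ≈ %ΔQ / ε = (-12.0%)/(-2.4) = 5.00%.

5.0%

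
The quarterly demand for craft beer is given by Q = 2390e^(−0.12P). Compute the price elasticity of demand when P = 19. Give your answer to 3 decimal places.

At P = 19, Q = 244.459.
dQ/dP = −0.12·2390e^(−0.12P) = −0.12Q = -29.335.
ε = (dQ/dP)(P/Q) = (-29.335)(19/244.459).

-2.280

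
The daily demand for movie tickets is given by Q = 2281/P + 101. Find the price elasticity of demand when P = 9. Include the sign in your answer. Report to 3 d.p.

At P = 9, Q = 354.444.
dQ/dP = −2281/P² = -28.160.
ε = (dQ/dP)(P/Q) = (-28.160)(9/354.444).
|ε| < 1, so demand is inelastic at this price.

-0.715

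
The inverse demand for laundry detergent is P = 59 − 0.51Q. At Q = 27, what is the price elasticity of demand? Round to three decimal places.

At Q = 27, P = 59 − 0.51(27) = 45.23.
dP/dQ = −0.51, so dQ/dP = 1/(−0.51) = -1.961.
ε = (dQ/dP)(P/Q) = (-1.961)(45.23/27).

-3.285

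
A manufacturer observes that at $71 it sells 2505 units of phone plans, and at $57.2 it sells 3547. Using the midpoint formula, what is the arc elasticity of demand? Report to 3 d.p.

ΔQ = 3547 − 2505 = 1042; ΔP = 57.2 − 71 = -13.8.
Midpoints: P̄ = 64.10, Q̄ = 3026.0.
ε = (ΔQ/ΔP)(P̄/Q̄) = (1042/-13.8)(64.10/3026.0).

-1.599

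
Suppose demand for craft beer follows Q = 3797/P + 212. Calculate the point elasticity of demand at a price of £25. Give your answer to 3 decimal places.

At P = 25, Q = 363.880.
dQ/dP = −3797/P² = -6.075.
ε = (dQ/dP)(P/Q) = (-6.075)(25/363.880).
|ε| < 1, so demand is inelastic at this price.

-0.417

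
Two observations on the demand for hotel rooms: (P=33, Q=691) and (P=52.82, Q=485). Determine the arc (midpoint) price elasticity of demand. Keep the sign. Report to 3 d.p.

ΔQ = 485 − 691 = -206; ΔP = 52.82 − 33 = 19.82.
Midpoints: P̄ = 42.91, Q̄ = 588.0.
ε = (ΔQ/ΔP)(P̄/Q̄) = (-206/19.82)(42.91/588.0).

-0.758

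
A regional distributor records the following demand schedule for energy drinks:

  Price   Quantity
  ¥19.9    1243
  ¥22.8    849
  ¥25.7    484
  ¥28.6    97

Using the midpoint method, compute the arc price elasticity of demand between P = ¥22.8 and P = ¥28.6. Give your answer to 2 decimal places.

-7.04

At P = 22.8, Q = 849; at P = 28.6, Q = 97.
ΔQ = -752, ΔP = 5.8. Midpoints: P̄ = 25.70, Q̄ = 473.0.
ε = (ΔQ/ΔP)(P̄/Q̄) = (-752/5.8)(25.70/473.0).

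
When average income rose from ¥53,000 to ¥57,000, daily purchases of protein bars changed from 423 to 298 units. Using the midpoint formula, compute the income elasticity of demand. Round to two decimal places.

ΔQ = -125, ΔI = 4000. Midpoints: Ī = 55,000, Q̄ = 360.5.
ε_I = (ΔQ/ΔI)(Ī/Q̄) = (-125/4000)(55000/360.5).

-4.77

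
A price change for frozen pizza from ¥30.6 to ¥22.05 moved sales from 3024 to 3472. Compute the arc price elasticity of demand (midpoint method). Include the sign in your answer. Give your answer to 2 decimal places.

-0.42

ΔQ = 3472 − 3024 = 448; ΔP = 22.05 − 30.6 = -8.55.
Midpoints: P̄ = 26.33, Q̄ = 3248.0.
ε = (ΔQ/ΔP)(P̄/Q̄) = (448/-8.55)(26.33/3248.0).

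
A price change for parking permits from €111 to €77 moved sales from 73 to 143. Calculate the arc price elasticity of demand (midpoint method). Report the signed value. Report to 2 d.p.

-1.79

ΔQ = 143 − 73 = 70; ΔP = 77 − 111 = -34.
Midpoints: P̄ = 94.00, Q̄ = 108.0.
ε = (ΔQ/ΔP)(P̄/Q̄) = (70/-34)(94.00/108.0).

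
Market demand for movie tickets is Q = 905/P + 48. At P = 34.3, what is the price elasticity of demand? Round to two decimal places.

-0.35

At P = 34.3, Q = 74.385.
dQ/dP = −905/P² = -0.769.
ε = (dQ/dP)(P/Q) = (-0.769)(34.3/74.385).
|ε| < 1, so demand is inelastic at this price.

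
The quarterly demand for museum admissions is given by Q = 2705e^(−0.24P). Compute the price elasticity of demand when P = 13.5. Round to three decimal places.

At P = 13.5, Q = 105.938.
dQ/dP = −0.24·2705e^(−0.24P) = −0.24Q = -25.425.
ε = (dQ/dP)(P/Q) = (-25.425)(13.5/105.938).
|ε| > 1, so demand is elastic at this price.

-3.240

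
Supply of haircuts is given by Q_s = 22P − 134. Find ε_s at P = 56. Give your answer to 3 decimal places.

At P = 56, Q_s = 1098.
dQ_s/dP = 22.
ε_s = (dQ_s/dP)(P/Q_s) = (22)(56/1098).

1.122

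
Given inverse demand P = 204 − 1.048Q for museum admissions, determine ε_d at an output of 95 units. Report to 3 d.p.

At Q = 95, P = 204 − 1.048(95) = 104.44.
dP/dQ = −1.048, so dQ/dP = 1/(−1.048) = -0.954.
ε = (dQ/dP)(P/Q) = (-0.954)(104.44/95).

-1.049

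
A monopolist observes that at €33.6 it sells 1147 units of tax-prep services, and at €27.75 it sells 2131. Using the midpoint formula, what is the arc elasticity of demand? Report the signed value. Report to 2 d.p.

-3.15

ΔQ = 2131 − 1147 = 984; ΔP = 27.75 − 33.6 = -5.85.
Midpoints: P̄ = 30.68, Q̄ = 1639.0.
ε = (ΔQ/ΔP)(P̄/Q̄) = (984/-5.85)(30.68/1639.0).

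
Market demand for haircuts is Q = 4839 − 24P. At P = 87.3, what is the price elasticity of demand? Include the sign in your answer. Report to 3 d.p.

-0.764

At P = 87.3, Q = 2743.800.
dQ/dP = −24.
ε = (dQ/dP)(P/Q) = (-24)(87.3/2743.800).
|ε| < 1, so demand is inelastic at this price.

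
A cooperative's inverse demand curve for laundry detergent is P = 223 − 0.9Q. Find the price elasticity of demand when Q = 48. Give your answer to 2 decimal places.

-4.16

At Q = 48, P = 223 − 0.9(48) = 179.80.
dP/dQ = −0.9, so dQ/dP = 1/(−0.9) = -1.111.
ε = (dQ/dP)(P/Q) = (-1.111)(179.80/48).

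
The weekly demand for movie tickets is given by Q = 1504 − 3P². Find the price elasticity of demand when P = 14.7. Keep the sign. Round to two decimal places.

At P = 14.7, Q = 855.730.
dQ/dP = −6P = -88.200.
ε = (dQ/dP)(P/Q) = (-88.200)(14.7/855.730).
|ε| > 1, so demand is elastic at this price.

-1.52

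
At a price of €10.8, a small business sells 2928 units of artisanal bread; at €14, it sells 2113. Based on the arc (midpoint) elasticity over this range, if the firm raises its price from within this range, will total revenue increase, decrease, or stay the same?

Arc ε = (-815/3.2)(12.40/2520.5) ≈ -1.253.
|ε| = 1.25 > 1, so demand is elastic. A price rise therefore reduces total revenue.

decrease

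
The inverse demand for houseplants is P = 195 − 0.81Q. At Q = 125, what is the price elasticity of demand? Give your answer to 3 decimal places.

-0.926

At Q = 125, P = 195 − 0.81(125) = 93.75.
dP/dQ = −0.81, so dQ/dP = 1/(−0.81) = -1.235.
ε = (dQ/dP)(P/Q) = (-1.235)(93.75/125).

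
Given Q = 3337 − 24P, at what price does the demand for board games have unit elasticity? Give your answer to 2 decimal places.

69.52

For linear demand Q = a − bP, ε = −bP/(a − bP). |ε| = 1 when bP = a − bP, i.e. P = a/(2b).
P = 3337/(2·24) = 3337/48 = 69.5208.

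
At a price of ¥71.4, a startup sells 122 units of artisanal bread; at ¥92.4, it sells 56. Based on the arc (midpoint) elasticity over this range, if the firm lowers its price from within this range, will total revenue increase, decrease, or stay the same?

Arc ε = (-66/21)(81.90/89.0) ≈ -2.892.
|ε| = 2.89 > 1, so demand is elastic. A price cut therefore raises total revenue.

increase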